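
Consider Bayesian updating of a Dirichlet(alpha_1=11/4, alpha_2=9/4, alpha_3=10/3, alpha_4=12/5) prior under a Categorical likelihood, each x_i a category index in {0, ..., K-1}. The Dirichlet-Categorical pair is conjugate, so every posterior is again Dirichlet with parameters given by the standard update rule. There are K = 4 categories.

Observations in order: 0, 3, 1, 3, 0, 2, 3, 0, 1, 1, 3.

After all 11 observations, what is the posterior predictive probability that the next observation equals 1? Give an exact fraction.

315/1304

obs 1: x=0 → posterior Dirichlet(15/4, 9/4, 10/3, 12/5)
obs 2: x=3 → posterior Dirichlet(15/4, 9/4, 10/3, 17/5)
obs 3: x=1 → posterior Dirichlet(15/4, 13/4, 10/3, 17/5)
obs 4: x=3 → posterior Dirichlet(15/4, 13/4, 10/3, 22/5)
obs 5: x=0 → posterior Dirichlet(19/4, 13/4, 10/3, 22/5)
obs 6: x=2 → posterior Dirichlet(19/4, 13/4, 13/3, 22/5)
obs 7: x=3 → posterior Dirichlet(19/4, 13/4, 13/3, 27/5)
obs 8: x=0 → posterior Dirichlet(23/4, 13/4, 13/3, 27/5)
obs 9: x=1 → posterior Dirichlet(23/4, 17/4, 13/3, 27/5)
obs 10: x=1 → posterior Dirichlet(23/4, 21/4, 13/3, 27/5)
obs 11: x=3 → posterior Dirichlet(23/4, 21/4, 13/3, 32/5)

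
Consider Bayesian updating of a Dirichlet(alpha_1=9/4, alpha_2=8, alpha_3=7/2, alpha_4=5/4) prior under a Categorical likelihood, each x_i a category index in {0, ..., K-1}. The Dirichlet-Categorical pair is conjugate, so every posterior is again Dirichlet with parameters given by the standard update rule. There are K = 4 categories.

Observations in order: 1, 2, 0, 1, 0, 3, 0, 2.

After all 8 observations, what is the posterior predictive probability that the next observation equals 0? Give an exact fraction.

obs 1: x=1 → posterior Dirichlet(9/4, 9, 7/2, 5/4)
obs 2: x=2 → posterior Dirichlet(9/4, 9, 9/2, 5/4)
obs 3: x=0 → posterior Dirichlet(13/4, 9, 9/2, 5/4)
obs 4: x=1 → posterior Dirichlet(13/4, 10, 9/2, 5/4)
obs 5: x=0 → posterior Dirichlet(17/4, 10, 9/2, 5/4)
obs 6: x=3 → posterior Dirichlet(17/4, 10, 9/2, 9/4)
obs 7: x=0 → posterior Dirichlet(21/4, 10, 9/2, 9/4)
obs 8: x=2 → posterior Dirichlet(21/4, 10, 11/2, 9/4)

21/92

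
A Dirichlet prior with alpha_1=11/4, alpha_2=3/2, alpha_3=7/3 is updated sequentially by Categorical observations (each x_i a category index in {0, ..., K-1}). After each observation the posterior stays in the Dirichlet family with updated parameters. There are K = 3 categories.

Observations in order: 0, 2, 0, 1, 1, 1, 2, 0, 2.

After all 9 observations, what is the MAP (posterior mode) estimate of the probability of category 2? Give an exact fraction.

52/151

obs 1: x=0 → posterior Dirichlet(15/4, 3/2, 7/3)
obs 2: x=2 → posterior Dirichlet(15/4, 3/2, 10/3)
obs 3: x=0 → posterior Dirichlet(19/4, 3/2, 10/3)
obs 4: x=1 → posterior Dirichlet(19/4, 5/2, 10/3)
obs 5: x=1 → posterior Dirichlet(19/4, 7/2, 10/3)
obs 6: x=1 → posterior Dirichlet(19/4, 9/2, 10/3)
obs 7: x=2 → posterior Dirichlet(19/4, 9/2, 13/3)
obs 8: x=0 → posterior Dirichlet(23/4, 9/2, 13/3)
obs 9: x=2 → posterior Dirichlet(23/4, 9/2, 16/3)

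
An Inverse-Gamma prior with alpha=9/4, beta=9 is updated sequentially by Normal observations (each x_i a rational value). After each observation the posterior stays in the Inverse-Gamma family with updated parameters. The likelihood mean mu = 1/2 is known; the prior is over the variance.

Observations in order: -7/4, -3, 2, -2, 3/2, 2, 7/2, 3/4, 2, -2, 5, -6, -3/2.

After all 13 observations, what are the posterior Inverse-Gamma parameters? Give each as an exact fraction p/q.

obs 1: x=-7/4 → posterior Inverse-Gamma(11/4, 369/32)
obs 2: x=-3 → posterior Inverse-Gamma(13/4, 565/32)
obs 3: x=2 → posterior Inverse-Gamma(15/4, 601/32)
obs 4: x=-2 → posterior Inverse-Gamma(17/4, 701/32)
obs 5: x=3/2 → posterior Inverse-Gamma(19/4, 717/32)
obs 6: x=2 → posterior Inverse-Gamma(21/4, 753/32)
obs 7: x=7/2 → posterior Inverse-Gamma(23/4, 897/32)
obs 8: x=3/4 → posterior Inverse-Gamma(25/4, 449/16)
obs 9: x=2 → posterior Inverse-Gamma(27/4, 467/16)
obs 10: x=-2 → posterior Inverse-Gamma(29/4, 517/16)
obs 11: x=5 → posterior Inverse-Gamma(31/4, 679/16)
obs 12: x=-6 → posterior Inverse-Gamma(33/4, 1017/16)
obs 13: x=-3/2 → posterior Inverse-Gamma(35/4, 1049/16)

alpha=35/4, beta=1049/16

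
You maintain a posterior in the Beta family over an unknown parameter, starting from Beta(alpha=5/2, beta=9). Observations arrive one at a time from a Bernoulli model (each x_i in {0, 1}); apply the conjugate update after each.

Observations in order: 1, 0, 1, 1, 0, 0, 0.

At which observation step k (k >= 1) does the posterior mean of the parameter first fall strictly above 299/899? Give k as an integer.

k = 4

obs 1: x=1 → posterior Beta(7/2, 9)
obs 2: x=0 → posterior Beta(7/2, 10)
obs 3: x=1 → posterior Beta(9/2, 10)
obs 4: x=1 → posterior Beta(11/2, 10)
obs 5: x=0 → posterior Beta(11/2, 11)
obs 6: x=0 → posterior Beta(11/2, 12)
obs 7: x=0 → posterior Beta(11/2, 13)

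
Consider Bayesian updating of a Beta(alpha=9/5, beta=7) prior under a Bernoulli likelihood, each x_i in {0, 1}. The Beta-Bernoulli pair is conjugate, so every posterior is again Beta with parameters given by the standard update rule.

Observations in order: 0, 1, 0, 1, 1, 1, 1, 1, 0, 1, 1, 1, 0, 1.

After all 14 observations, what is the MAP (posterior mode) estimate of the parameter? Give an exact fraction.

obs 1: x=0 → posterior Beta(9/5, 8)
obs 2: x=1 → posterior Beta(14/5, 8)
obs 3: x=0 → posterior Beta(14/5, 9)
obs 4: x=1 → posterior Beta(19/5, 9)
obs 5: x=1 → posterior Beta(24/5, 9)
obs 6: x=1 → posterior Beta(29/5, 9)
obs 7: x=1 → posterior Beta(34/5, 9)
obs 8: x=1 → posterior Beta(39/5, 9)
obs 9: x=0 → posterior Beta(39/5, 10)
obs 10: x=1 → posterior Beta(44/5, 10)
obs 11: x=1 → posterior Beta(49/5, 10)
obs 12: x=1 → posterior Beta(54/5, 10)
obs 13: x=0 → posterior Beta(54/5, 11)
obs 14: x=1 → posterior Beta(59/5, 11)

27/52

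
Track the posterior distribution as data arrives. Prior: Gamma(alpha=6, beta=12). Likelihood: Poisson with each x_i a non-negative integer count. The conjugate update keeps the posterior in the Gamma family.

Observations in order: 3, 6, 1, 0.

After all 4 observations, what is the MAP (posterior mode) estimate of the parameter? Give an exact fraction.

obs 1: x=3 → posterior Gamma(9, 13)
obs 2: x=6 → posterior Gamma(15, 14)
obs 3: x=1 → posterior Gamma(16, 15)
obs 4: x=0 → posterior Gamma(16, 16)

15/16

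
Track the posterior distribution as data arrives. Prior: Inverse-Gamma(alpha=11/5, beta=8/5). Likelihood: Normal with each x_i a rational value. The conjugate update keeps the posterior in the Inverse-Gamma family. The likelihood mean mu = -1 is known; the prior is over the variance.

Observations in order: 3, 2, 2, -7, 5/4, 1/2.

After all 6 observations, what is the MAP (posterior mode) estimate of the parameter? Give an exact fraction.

6441/992

obs 1: x=3 → posterior Inverse-Gamma(27/10, 48/5)
obs 2: x=2 → posterior Inverse-Gamma(16/5, 141/10)
obs 3: x=2 → posterior Inverse-Gamma(37/10, 93/5)
obs 4: x=-7 → posterior Inverse-Gamma(21/5, 183/5)
obs 5: x=5/4 → posterior Inverse-Gamma(47/10, 6261/160)
obs 6: x=1/2 → posterior Inverse-Gamma(26/5, 6441/160)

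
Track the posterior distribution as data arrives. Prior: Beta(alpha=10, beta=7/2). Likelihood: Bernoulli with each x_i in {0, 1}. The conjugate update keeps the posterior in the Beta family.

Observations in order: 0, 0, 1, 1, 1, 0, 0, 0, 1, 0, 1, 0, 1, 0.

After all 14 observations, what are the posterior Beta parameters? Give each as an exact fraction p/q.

alpha=16, beta=23/2

obs 1: x=0 → posterior Beta(10, 9/2)
obs 2: x=0 → posterior Beta(10, 11/2)
obs 3: x=1 → posterior Beta(11, 11/2)
obs 4: x=1 → posterior Beta(12, 11/2)
obs 5: x=1 → posterior Beta(13, 11/2)
obs 6: x=0 → posterior Beta(13, 13/2)
obs 7: x=0 → posterior Beta(13, 15/2)
obs 8: x=0 → posterior Beta(13, 17/2)
obs 9: x=1 → posterior Beta(14, 17/2)
obs 10: x=0 → posterior Beta(14, 19/2)
obs 11: x=1 → posterior Beta(15, 19/2)
obs 12: x=0 → posterior Beta(15, 21/2)
obs 13: x=1 → posterior Beta(16, 21/2)
obs 14: x=0 → posterior Beta(16, 23/2)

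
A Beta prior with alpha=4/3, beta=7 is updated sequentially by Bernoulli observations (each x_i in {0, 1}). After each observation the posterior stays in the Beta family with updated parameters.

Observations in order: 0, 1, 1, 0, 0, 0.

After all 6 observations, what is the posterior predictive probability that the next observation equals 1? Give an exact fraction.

10/43

obs 1: x=0 → posterior Beta(4/3, 8)
obs 2: x=1 → posterior Beta(7/3, 8)
obs 3: x=1 → posterior Beta(10/3, 8)
obs 4: x=0 → posterior Beta(10/3, 9)
obs 5: x=0 → posterior Beta(10/3, 10)
obs 6: x=0 → posterior Beta(10/3, 11)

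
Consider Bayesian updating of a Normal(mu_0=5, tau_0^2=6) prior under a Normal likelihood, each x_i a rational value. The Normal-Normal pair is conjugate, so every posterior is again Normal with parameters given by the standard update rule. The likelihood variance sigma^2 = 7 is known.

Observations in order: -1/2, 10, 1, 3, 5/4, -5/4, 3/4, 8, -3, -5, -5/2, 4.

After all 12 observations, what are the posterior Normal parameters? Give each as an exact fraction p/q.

obs 1: x=-1/2 → posterior Normal(32/13, 42/13)
obs 2: x=10 → posterior Normal(92/19, 42/19)
obs 3: x=1 → posterior Normal(98/25, 42/25)
obs 4: x=3 → posterior Normal(116/31, 42/31)
obs 5: x=5/4 → posterior Normal(247/74, 42/37)
obs 6: x=-5/4 → posterior Normal(116/43, 42/43)
obs 7: x=3/4 → posterior Normal(241/98, 6/7)
obs 8: x=8 → posterior Normal(337/110, 42/55)
obs 9: x=-3 → posterior Normal(301/122, 42/61)
obs 10: x=-5 → posterior Normal(241/134, 42/67)
obs 11: x=-5/2 → posterior Normal(211/146, 42/73)
obs 12: x=4 → posterior Normal(259/158, 42/79)

mu_0=259/158, tau_0^2=42/79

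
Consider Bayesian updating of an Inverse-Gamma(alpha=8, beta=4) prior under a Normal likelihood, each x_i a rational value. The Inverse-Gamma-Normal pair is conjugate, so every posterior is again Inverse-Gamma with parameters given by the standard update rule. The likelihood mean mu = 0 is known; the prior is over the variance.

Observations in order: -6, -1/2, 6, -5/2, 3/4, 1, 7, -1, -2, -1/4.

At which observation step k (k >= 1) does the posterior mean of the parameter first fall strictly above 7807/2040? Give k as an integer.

obs 1: x=-6 → posterior Inverse-Gamma(17/2, 22)
obs 2: x=-1/2 → posterior Inverse-Gamma(9, 177/8)
obs 3: x=6 → posterior Inverse-Gamma(19/2, 321/8)
obs 4: x=-5/2 → posterior Inverse-Gamma(10, 173/4)
obs 5: x=3/4 → posterior Inverse-Gamma(21/2, 1393/32)
obs 6: x=1 → posterior Inverse-Gamma(11, 1409/32)
obs 7: x=7 → posterior Inverse-Gamma(23/2, 2193/32)
obs 8: x=-1 → posterior Inverse-Gamma(12, 2209/32)
obs 9: x=-2 → posterior Inverse-Gamma(25/2, 2273/32)
obs 10: x=-1/4 → posterior Inverse-Gamma(13, 1137/16)

k = 3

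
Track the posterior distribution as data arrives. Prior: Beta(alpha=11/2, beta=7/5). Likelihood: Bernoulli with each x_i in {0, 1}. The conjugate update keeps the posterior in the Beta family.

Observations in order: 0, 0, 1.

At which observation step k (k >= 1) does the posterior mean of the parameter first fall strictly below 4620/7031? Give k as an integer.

obs 1: x=0 → posterior Beta(11/2, 12/5)
obs 2: x=0 → posterior Beta(11/2, 17/5)
obs 3: x=1 → posterior Beta(13/2, 17/5)

k = 2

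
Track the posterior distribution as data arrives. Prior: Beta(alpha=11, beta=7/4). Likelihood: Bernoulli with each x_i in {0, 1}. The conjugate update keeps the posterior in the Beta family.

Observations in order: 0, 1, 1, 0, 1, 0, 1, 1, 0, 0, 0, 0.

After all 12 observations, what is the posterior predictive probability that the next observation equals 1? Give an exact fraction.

64/99

obs 1: x=0 → posterior Beta(11, 11/4)
obs 2: x=1 → posterior Beta(12, 11/4)
obs 3: x=1 → posterior Beta(13, 11/4)
obs 4: x=0 → posterior Beta(13, 15/4)
obs 5: x=1 → posterior Beta(14, 15/4)
obs 6: x=0 → posterior Beta(14, 19/4)
obs 7: x=1 → posterior Beta(15, 19/4)
obs 8: x=1 → posterior Beta(16, 19/4)
obs 9: x=0 → posterior Beta(16, 23/4)
obs 10: x=0 → posterior Beta(16, 27/4)
obs 11: x=0 → posterior Beta(16, 31/4)
obs 12: x=0 → posterior Beta(16, 35/4)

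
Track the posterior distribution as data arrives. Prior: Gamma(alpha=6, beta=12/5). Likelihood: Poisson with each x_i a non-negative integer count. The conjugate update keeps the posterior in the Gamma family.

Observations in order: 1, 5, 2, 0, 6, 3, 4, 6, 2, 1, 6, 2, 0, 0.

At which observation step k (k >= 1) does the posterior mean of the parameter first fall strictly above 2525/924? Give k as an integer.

k = 6

obs 1: x=1 → posterior Gamma(7, 17/5)
obs 2: x=5 → posterior Gamma(12, 22/5)
obs 3: x=2 → posterior Gamma(14, 27/5)
obs 4: x=0 → posterior Gamma(14, 32/5)
obs 5: x=6 → posterior Gamma(20, 37/5)
obs 6: x=3 → posterior Gamma(23, 42/5)
obs 7: x=4 → posterior Gamma(27, 47/5)
obs 8: x=6 → posterior Gamma(33, 52/5)
obs 9: x=2 → posterior Gamma(35, 57/5)
obs 10: x=1 → posterior Gamma(36, 62/5)
obs 11: x=6 → posterior Gamma(42, 67/5)
obs 12: x=2 → posterior Gamma(44, 72/5)
obs 13: x=0 → posterior Gamma(44, 77/5)
obs 14: x=0 → posterior Gamma(44, 82/5)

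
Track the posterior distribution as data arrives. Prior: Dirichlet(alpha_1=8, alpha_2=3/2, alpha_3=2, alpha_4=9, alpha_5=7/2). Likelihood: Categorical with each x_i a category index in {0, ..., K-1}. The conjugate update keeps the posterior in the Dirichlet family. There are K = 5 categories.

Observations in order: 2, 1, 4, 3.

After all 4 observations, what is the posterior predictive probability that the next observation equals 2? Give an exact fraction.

3/28

obs 1: x=2 → posterior Dirichlet(8, 3/2, 3, 9, 7/2)
obs 2: x=1 → posterior Dirichlet(8, 5/2, 3, 9, 7/2)
obs 3: x=4 → posterior Dirichlet(8, 5/2, 3, 9, 9/2)
obs 4: x=3 → posterior Dirichlet(8, 5/2, 3, 10, 9/2)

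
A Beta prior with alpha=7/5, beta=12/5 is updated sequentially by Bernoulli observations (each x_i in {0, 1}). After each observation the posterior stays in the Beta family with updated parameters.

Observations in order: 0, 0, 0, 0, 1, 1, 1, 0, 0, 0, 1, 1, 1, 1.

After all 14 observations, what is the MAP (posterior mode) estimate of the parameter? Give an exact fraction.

obs 1: x=0 → posterior Beta(7/5, 17/5)
obs 2: x=0 → posterior Beta(7/5, 22/5)
obs 3: x=0 → posterior Beta(7/5, 27/5)
obs 4: x=0 → posterior Beta(7/5, 32/5)
obs 5: x=1 → posterior Beta(12/5, 32/5)
obs 6: x=1 → posterior Beta(17/5, 32/5)
obs 7: x=1 → posterior Beta(22/5, 32/5)
obs 8: x=0 → posterior Beta(22/5, 37/5)
obs 9: x=0 → posterior Beta(22/5, 42/5)
obs 10: x=0 → posterior Beta(22/5, 47/5)
obs 11: x=1 → posterior Beta(27/5, 47/5)
obs 12: x=1 → posterior Beta(32/5, 47/5)
obs 13: x=1 → posterior Beta(37/5, 47/5)
obs 14: x=1 → posterior Beta(42/5, 47/5)

37/79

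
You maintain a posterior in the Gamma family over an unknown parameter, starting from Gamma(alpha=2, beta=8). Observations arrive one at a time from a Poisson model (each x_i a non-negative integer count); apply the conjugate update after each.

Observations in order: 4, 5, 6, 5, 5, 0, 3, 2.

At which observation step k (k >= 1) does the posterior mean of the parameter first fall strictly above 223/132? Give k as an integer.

k = 4

obs 1: x=4 → posterior Gamma(6, 9)
obs 2: x=5 → posterior Gamma(11, 10)
obs 3: x=6 → posterior Gamma(17, 11)
obs 4: x=5 → posterior Gamma(22, 12)
obs 5: x=5 → posterior Gamma(27, 13)
obs 6: x=0 → posterior Gamma(27, 14)
obs 7: x=3 → posterior Gamma(30, 15)
obs 8: x=2 → posterior Gamma(32, 16)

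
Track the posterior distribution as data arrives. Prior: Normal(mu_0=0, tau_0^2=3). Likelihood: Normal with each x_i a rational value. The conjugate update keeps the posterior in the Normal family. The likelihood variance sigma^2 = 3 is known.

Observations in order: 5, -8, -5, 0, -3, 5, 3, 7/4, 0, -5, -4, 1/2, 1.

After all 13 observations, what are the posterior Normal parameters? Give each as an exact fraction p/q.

obs 1: x=5 → posterior Normal(5/2, 3/2)
obs 2: x=-8 → posterior Normal(-1, 1)
obs 3: x=-5 → posterior Normal(-2, 3/4)
obs 4: x=0 → posterior Normal(-8/5, 3/5)
obs 5: x=-3 → posterior Normal(-11/6, 1/2)
obs 6: x=5 → posterior Normal(-6/7, 3/7)
obs 7: x=3 → posterior Normal(-3/8, 3/8)
obs 8: x=7/4 → posterior Normal(-5/36, 1/3)
obs 9: x=0 → posterior Normal(-1/8, 3/10)
obs 10: x=-5 → posterior Normal(-25/44, 3/11)
obs 11: x=-4 → posterior Normal(-41/48, 1/4)
obs 12: x=1/2 → posterior Normal(-3/4, 3/13)
obs 13: x=1 → posterior Normal(-5/8, 3/14)

mu_0=-5/8, tau_0^2=3/14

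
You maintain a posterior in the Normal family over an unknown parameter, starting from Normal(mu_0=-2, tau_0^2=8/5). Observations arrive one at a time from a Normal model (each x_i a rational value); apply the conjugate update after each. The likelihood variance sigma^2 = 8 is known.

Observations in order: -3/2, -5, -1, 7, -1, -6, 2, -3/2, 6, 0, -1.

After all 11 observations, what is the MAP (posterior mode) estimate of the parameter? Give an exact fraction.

-3/4

obs 1: x=-3/2 → posterior Normal(-23/12, 4/3)
obs 2: x=-5 → posterior Normal(-33/14, 8/7)
obs 3: x=-1 → posterior Normal(-35/16, 1)
obs 4: x=7 → posterior Normal(-7/6, 8/9)
obs 5: x=-1 → posterior Normal(-23/20, 4/5)
obs 6: x=-6 → posterior Normal(-35/22, 8/11)
obs 7: x=2 → posterior Normal(-31/24, 2/3)
obs 8: x=-3/2 → posterior Normal(-17/13, 8/13)
obs 9: x=6 → posterior Normal(-11/14, 4/7)
obs 10: x=0 → posterior Normal(-11/15, 8/15)
obs 11: x=-1 → posterior Normal(-3/4, 1/2)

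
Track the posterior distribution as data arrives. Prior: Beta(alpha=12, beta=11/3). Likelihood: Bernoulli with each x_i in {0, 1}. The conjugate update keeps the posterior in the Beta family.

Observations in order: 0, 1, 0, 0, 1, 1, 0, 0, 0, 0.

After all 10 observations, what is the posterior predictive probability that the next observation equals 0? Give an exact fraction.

obs 1: x=0 → posterior Beta(12, 14/3)
obs 2: x=1 → posterior Beta(13, 14/3)
obs 3: x=0 → posterior Beta(13, 17/3)
obs 4: x=0 → posterior Beta(13, 20/3)
obs 5: x=1 → posterior Beta(14, 20/3)
obs 6: x=1 → posterior Beta(15, 20/3)
obs 7: x=0 → posterior Beta(15, 23/3)
obs 8: x=0 → posterior Beta(15, 26/3)
obs 9: x=0 → posterior Beta(15, 29/3)
obs 10: x=0 → posterior Beta(15, 32/3)

32/77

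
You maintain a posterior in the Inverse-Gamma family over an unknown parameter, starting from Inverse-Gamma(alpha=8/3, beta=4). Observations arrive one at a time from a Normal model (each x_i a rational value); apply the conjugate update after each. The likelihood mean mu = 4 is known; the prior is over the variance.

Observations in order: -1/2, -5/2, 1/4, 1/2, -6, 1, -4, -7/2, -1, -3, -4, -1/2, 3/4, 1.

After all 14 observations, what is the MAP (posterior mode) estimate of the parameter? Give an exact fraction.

obs 1: x=-1/2 → posterior Inverse-Gamma(19/6, 113/8)
obs 2: x=-5/2 → posterior Inverse-Gamma(11/3, 141/4)
obs 3: x=1/4 → posterior Inverse-Gamma(25/6, 1353/32)
obs 4: x=1/2 → posterior Inverse-Gamma(14/3, 1549/32)
obs 5: x=-6 → posterior Inverse-Gamma(31/6, 3149/32)
obs 6: x=1 → posterior Inverse-Gamma(17/3, 3293/32)
obs 7: x=-4 → posterior Inverse-Gamma(37/6, 4317/32)
obs 8: x=-7/2 → posterior Inverse-Gamma(20/3, 5217/32)
obs 9: x=-1 → posterior Inverse-Gamma(43/6, 5617/32)
obs 10: x=-3 → posterior Inverse-Gamma(23/3, 6401/32)
obs 11: x=-4 → posterior Inverse-Gamma(49/6, 7425/32)
obs 12: x=-1/2 → posterior Inverse-Gamma(26/3, 7749/32)
obs 13: x=3/4 → posterior Inverse-Gamma(55/6, 3959/16)
obs 14: x=1 → posterior Inverse-Gamma(29/3, 4031/16)

12093/512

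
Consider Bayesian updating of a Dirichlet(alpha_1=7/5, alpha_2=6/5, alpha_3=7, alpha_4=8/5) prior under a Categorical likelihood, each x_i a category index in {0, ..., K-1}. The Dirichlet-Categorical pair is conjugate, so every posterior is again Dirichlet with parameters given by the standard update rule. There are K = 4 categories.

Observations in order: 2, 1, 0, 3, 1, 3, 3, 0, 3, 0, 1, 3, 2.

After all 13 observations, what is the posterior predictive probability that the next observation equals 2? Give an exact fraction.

obs 1: x=2 → posterior Dirichlet(7/5, 6/5, 8, 8/5)
obs 2: x=1 → posterior Dirichlet(7/5, 11/5, 8, 8/5)
obs 3: x=0 → posterior Dirichlet(12/5, 11/5, 8, 8/5)
obs 4: x=3 → posterior Dirichlet(12/5, 11/5, 8, 13/5)
obs 5: x=1 → posterior Dirichlet(12/5, 16/5, 8, 13/5)
obs 6: x=3 → posterior Dirichlet(12/5, 16/5, 8, 18/5)
obs 7: x=3 → posterior Dirichlet(12/5, 16/5, 8, 23/5)
obs 8: x=0 → posterior Dirichlet(17/5, 16/5, 8, 23/5)
obs 9: x=3 → posterior Dirichlet(17/5, 16/5, 8, 28/5)
obs 10: x=0 → posterior Dirichlet(22/5, 16/5, 8, 28/5)
obs 11: x=1 → posterior Dirichlet(22/5, 21/5, 8, 28/5)
obs 12: x=3 → posterior Dirichlet(22/5, 21/5, 8, 33/5)
obs 13: x=2 → posterior Dirichlet(22/5, 21/5, 9, 33/5)

45/121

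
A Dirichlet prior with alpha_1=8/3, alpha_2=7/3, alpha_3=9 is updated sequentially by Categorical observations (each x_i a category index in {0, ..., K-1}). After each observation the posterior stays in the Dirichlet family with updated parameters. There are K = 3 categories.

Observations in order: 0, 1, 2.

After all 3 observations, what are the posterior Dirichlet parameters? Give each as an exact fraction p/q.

alpha_1=11/3, alpha_2=10/3, alpha_3=10

obs 1: x=0 → posterior Dirichlet(11/3, 7/3, 9)
obs 2: x=1 → posterior Dirichlet(11/3, 10/3, 9)
obs 3: x=2 → posterior Dirichlet(11/3, 10/3, 10)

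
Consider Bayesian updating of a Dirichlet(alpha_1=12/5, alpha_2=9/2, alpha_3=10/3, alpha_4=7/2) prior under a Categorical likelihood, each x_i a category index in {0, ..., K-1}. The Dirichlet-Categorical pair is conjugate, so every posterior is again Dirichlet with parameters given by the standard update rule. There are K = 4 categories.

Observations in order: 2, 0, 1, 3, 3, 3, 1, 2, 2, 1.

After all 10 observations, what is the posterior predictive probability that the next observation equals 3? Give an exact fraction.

195/712

obs 1: x=2 → posterior Dirichlet(12/5, 9/2, 13/3, 7/2)
obs 2: x=0 → posterior Dirichlet(17/5, 9/2, 13/3, 7/2)
obs 3: x=1 → posterior Dirichlet(17/5, 11/2, 13/3, 7/2)
obs 4: x=3 → posterior Dirichlet(17/5, 11/2, 13/3, 9/2)
obs 5: x=3 → posterior Dirichlet(17/5, 11/2, 13/3, 11/2)
obs 6: x=3 → posterior Dirichlet(17/5, 11/2, 13/3, 13/2)
obs 7: x=1 → posterior Dirichlet(17/5, 13/2, 13/3, 13/2)
obs 8: x=2 → posterior Dirichlet(17/5, 13/2, 16/3, 13/2)
obs 9: x=2 → posterior Dirichlet(17/5, 13/2, 19/3, 13/2)
obs 10: x=1 → posterior Dirichlet(17/5, 15/2, 19/3, 13/2)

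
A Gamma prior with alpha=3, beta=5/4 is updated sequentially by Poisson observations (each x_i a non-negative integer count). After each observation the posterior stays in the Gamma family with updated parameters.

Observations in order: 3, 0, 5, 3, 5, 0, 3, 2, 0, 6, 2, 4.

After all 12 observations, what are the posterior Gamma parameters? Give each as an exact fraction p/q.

obs 1: x=3 → posterior Gamma(6, 9/4)
obs 2: x=0 → posterior Gamma(6, 13/4)
obs 3: x=5 → posterior Gamma(11, 17/4)
obs 4: x=3 → posterior Gamma(14, 21/4)
obs 5: x=5 → posterior Gamma(19, 25/4)
obs 6: x=0 → posterior Gamma(19, 29/4)
obs 7: x=3 → posterior Gamma(22, 33/4)
obs 8: x=2 → posterior Gamma(24, 37/4)
obs 9: x=0 → posterior Gamma(24, 41/4)
obs 10: x=6 → posterior Gamma(30, 45/4)
obs 11: x=2 → posterior Gamma(32, 49/4)
obs 12: x=4 → posterior Gamma(36, 53/4)

alpha=36, beta=53/4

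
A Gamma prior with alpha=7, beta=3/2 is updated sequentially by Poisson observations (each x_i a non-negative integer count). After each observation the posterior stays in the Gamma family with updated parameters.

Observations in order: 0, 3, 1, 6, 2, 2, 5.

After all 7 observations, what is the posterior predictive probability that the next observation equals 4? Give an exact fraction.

obs 1: x=0 → posterior Gamma(7, 5/2)
obs 2: x=3 → posterior Gamma(10, 7/2)
obs 3: x=1 → posterior Gamma(11, 9/2)
obs 4: x=6 → posterior Gamma(17, 11/2)
obs 5: x=2 → posterior Gamma(19, 13/2)
obs 6: x=2 → posterior Gamma(21, 15/2)
obs 7: x=5 → posterior Gamma(26, 17/2)

37279822694426838133396693705265787504/230466617897195215045509519405933293401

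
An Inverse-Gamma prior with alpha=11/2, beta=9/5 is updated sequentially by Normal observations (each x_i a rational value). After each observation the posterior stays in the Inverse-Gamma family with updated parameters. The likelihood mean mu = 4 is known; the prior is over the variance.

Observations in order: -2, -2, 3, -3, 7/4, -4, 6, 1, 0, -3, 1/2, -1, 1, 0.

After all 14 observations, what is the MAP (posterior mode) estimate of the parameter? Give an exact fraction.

2977/240

obs 1: x=-2 → posterior Inverse-Gamma(6, 99/5)
obs 2: x=-2 → posterior Inverse-Gamma(13/2, 189/5)
obs 3: x=3 → posterior Inverse-Gamma(7, 383/10)
obs 4: x=-3 → posterior Inverse-Gamma(15/2, 314/5)
obs 5: x=7/4 → posterior Inverse-Gamma(8, 10453/160)
obs 6: x=-4 → posterior Inverse-Gamma(17/2, 15573/160)
obs 7: x=6 → posterior Inverse-Gamma(9, 15893/160)
obs 8: x=1 → posterior Inverse-Gamma(19/2, 16613/160)
obs 9: x=0 → posterior Inverse-Gamma(10, 17893/160)
obs 10: x=-3 → posterior Inverse-Gamma(21/2, 21813/160)
obs 11: x=1/2 → posterior Inverse-Gamma(11, 22793/160)
obs 12: x=-1 → posterior Inverse-Gamma(23/2, 24793/160)
obs 13: x=1 → posterior Inverse-Gamma(12, 25513/160)
obs 14: x=0 → posterior Inverse-Gamma(25/2, 26793/160)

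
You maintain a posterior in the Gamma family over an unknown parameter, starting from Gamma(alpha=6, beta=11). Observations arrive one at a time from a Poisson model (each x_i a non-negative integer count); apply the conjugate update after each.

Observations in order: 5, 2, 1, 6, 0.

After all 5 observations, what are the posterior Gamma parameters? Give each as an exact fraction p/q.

alpha=20, beta=16

obs 1: x=5 → posterior Gamma(11, 12)
obs 2: x=2 → posterior Gamma(13, 13)
obs 3: x=1 → posterior Gamma(14, 14)
obs 4: x=6 → posterior Gamma(20, 15)
obs 5: x=0 → posterior Gamma(20, 16)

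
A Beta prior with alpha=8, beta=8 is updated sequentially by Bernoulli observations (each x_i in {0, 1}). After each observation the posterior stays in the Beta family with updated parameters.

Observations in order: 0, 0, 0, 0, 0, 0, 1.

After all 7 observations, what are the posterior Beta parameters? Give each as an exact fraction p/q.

alpha=9, beta=14

obs 1: x=0 → posterior Beta(8, 9)
obs 2: x=0 → posterior Beta(8, 10)
obs 3: x=0 → posterior Beta(8, 11)
obs 4: x=0 → posterior Beta(8, 12)
obs 5: x=0 → posterior Beta(8, 13)
obs 6: x=0 → posterior Beta(8, 14)
obs 7: x=1 → posterior Beta(9, 14)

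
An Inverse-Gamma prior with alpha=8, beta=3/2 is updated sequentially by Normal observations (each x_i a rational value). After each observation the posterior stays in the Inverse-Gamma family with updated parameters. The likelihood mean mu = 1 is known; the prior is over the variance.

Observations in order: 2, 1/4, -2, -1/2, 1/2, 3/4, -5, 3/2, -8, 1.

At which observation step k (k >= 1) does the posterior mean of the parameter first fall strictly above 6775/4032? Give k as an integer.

obs 1: x=2 → posterior Inverse-Gamma(17/2, 2)
obs 2: x=1/4 → posterior Inverse-Gamma(9, 73/32)
obs 3: x=-2 → posterior Inverse-Gamma(19/2, 217/32)
obs 4: x=-1/2 → posterior Inverse-Gamma(10, 253/32)
obs 5: x=1/2 → posterior Inverse-Gamma(21/2, 257/32)
obs 6: x=3/4 → posterior Inverse-Gamma(11, 129/16)
obs 7: x=-5 → posterior Inverse-Gamma(23/2, 417/16)
obs 8: x=3/2 → posterior Inverse-Gamma(12, 419/16)
obs 9: x=-8 → posterior Inverse-Gamma(25/2, 1067/16)
obs 10: x=1 → posterior Inverse-Gamma(13, 1067/16)

k = 7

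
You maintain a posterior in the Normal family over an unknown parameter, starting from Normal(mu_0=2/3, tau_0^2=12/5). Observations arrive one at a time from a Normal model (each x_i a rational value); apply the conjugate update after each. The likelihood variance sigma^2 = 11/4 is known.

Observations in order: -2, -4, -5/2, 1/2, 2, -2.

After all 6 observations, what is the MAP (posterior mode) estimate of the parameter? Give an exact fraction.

-1042/1029

obs 1: x=-2 → posterior Normal(-178/309, 132/103)
obs 2: x=-4 → posterior Normal(-754/453, 132/151)
obs 3: x=-5/2 → posterior Normal(-1114/597, 132/199)
obs 4: x=1/2 → posterior Normal(-1042/741, 132/247)
obs 5: x=2 → posterior Normal(-754/885, 132/295)
obs 6: x=-2 → posterior Normal(-1042/1029, 132/343)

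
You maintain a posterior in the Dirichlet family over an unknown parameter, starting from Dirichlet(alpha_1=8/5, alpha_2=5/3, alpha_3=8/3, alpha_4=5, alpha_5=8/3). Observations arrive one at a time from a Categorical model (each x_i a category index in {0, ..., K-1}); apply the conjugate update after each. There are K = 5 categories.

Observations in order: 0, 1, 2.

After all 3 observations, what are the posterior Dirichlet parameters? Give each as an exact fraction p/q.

alpha_1=13/5, alpha_2=8/3, alpha_3=11/3, alpha_4=5, alpha_5=8/3

obs 1: x=0 → posterior Dirichlet(13/5, 5/3, 8/3, 5, 8/3)
obs 2: x=1 → posterior Dirichlet(13/5, 8/3, 8/3, 5, 8/3)
obs 3: x=2 → posterior Dirichlet(13/5, 8/3, 11/3, 5, 8/3)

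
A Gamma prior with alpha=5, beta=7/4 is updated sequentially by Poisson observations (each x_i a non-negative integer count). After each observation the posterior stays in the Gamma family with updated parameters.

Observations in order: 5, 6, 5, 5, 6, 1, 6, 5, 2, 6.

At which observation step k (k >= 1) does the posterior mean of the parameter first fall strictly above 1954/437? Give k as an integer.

obs 1: x=5 → posterior Gamma(10, 11/4)
obs 2: x=6 → posterior Gamma(16, 15/4)
obs 3: x=5 → posterior Gamma(21, 19/4)
obs 4: x=5 → posterior Gamma(26, 23/4)
obs 5: x=6 → posterior Gamma(32, 27/4)
obs 6: x=1 → posterior Gamma(33, 31/4)
obs 7: x=6 → posterior Gamma(39, 35/4)
obs 8: x=5 → posterior Gamma(44, 39/4)
obs 9: x=2 → posterior Gamma(46, 43/4)
obs 10: x=6 → posterior Gamma(52, 47/4)

k = 4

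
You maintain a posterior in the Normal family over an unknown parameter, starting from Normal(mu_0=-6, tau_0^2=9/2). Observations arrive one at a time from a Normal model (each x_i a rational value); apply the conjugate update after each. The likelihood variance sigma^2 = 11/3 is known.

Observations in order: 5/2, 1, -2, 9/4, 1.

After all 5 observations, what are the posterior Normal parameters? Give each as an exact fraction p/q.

mu_0=-15/628, tau_0^2=99/157

obs 1: x=5/2 → posterior Normal(-129/98, 99/49)
obs 2: x=1 → posterior Normal(-75/152, 99/76)
obs 3: x=-2 → posterior Normal(-183/206, 99/103)
obs 4: x=9/4 → posterior Normal(-123/520, 99/130)
obs 5: x=1 → posterior Normal(-15/628, 99/157)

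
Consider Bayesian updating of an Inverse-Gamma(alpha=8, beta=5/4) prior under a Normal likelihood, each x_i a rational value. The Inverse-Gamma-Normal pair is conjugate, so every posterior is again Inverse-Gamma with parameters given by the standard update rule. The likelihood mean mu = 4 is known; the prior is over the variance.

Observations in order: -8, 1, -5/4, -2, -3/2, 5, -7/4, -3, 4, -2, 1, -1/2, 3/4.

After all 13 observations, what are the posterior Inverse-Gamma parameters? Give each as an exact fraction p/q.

obs 1: x=-8 → posterior Inverse-Gamma(17/2, 293/4)
obs 2: x=1 → posterior Inverse-Gamma(9, 311/4)
obs 3: x=-5/4 → posterior Inverse-Gamma(19/2, 2929/32)
obs 4: x=-2 → posterior Inverse-Gamma(10, 3505/32)
obs 5: x=-3/2 → posterior Inverse-Gamma(21/2, 3989/32)
obs 6: x=5 → posterior Inverse-Gamma(11, 4005/32)
obs 7: x=-7/4 → posterior Inverse-Gamma(23/2, 2267/16)
obs 8: x=-3 → posterior Inverse-Gamma(12, 2659/16)
obs 9: x=4 → posterior Inverse-Gamma(25/2, 2659/16)
obs 10: x=-2 → posterior Inverse-Gamma(13, 2947/16)
obs 11: x=1 → posterior Inverse-Gamma(27/2, 3019/16)
obs 12: x=-1/2 → posterior Inverse-Gamma(14, 3181/16)
obs 13: x=3/4 → posterior Inverse-Gamma(29/2, 6531/32)

alpha=29/2, beta=6531/32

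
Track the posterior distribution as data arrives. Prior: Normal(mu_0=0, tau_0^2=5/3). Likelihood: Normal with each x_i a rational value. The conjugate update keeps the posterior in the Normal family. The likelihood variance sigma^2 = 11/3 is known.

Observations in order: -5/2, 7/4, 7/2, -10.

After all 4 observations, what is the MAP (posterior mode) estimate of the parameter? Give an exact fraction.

-145/124

obs 1: x=-5/2 → posterior Normal(-25/32, 55/48)
obs 2: x=7/4 → posterior Normal(-5/28, 55/63)
obs 3: x=7/2 → posterior Normal(55/104, 55/78)
obs 4: x=-10 → posterior Normal(-145/124, 55/93)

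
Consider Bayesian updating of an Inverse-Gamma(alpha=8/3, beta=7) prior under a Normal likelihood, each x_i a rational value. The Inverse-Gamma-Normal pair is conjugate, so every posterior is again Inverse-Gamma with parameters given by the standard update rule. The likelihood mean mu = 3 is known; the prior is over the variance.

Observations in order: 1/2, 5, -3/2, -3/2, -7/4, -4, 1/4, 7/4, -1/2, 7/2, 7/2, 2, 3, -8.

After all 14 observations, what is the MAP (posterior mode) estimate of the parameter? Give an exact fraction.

obs 1: x=1/2 → posterior Inverse-Gamma(19/6, 81/8)
obs 2: x=5 → posterior Inverse-Gamma(11/3, 97/8)
obs 3: x=-3/2 → posterior Inverse-Gamma(25/6, 89/4)
obs 4: x=-3/2 → posterior Inverse-Gamma(14/3, 259/8)
obs 5: x=-7/4 → posterior Inverse-Gamma(31/6, 1397/32)
obs 6: x=-4 → posterior Inverse-Gamma(17/3, 2181/32)
obs 7: x=1/4 → posterior Inverse-Gamma(37/6, 1151/16)
obs 8: x=7/4 → posterior Inverse-Gamma(20/3, 2327/32)
obs 9: x=-1/2 → posterior Inverse-Gamma(43/6, 2523/32)
obs 10: x=7/2 → posterior Inverse-Gamma(23/3, 2527/32)
obs 11: x=7/2 → posterior Inverse-Gamma(49/6, 2531/32)
obs 12: x=2 → posterior Inverse-Gamma(26/3, 2547/32)
obs 13: x=3 → posterior Inverse-Gamma(55/6, 2547/32)
obs 14: x=-8 → posterior Inverse-Gamma(29/3, 4483/32)

13449/1024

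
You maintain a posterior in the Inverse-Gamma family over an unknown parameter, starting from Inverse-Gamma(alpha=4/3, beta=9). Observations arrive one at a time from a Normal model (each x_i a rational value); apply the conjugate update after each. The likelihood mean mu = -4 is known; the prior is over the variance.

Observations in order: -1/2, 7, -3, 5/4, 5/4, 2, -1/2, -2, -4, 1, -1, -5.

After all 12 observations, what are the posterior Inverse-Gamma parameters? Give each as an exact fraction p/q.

obs 1: x=-1/2 → posterior Inverse-Gamma(11/6, 121/8)
obs 2: x=7 → posterior Inverse-Gamma(7/3, 605/8)
obs 3: x=-3 → posterior Inverse-Gamma(17/6, 609/8)
obs 4: x=5/4 → posterior Inverse-Gamma(10/3, 2877/32)
obs 5: x=5/4 → posterior Inverse-Gamma(23/6, 1659/16)
obs 6: x=2 → posterior Inverse-Gamma(13/3, 1947/16)
obs 7: x=-1/2 → posterior Inverse-Gamma(29/6, 2045/16)
obs 8: x=-2 → posterior Inverse-Gamma(16/3, 2077/16)
obs 9: x=-4 → posterior Inverse-Gamma(35/6, 2077/16)
obs 10: x=1 → posterior Inverse-Gamma(19/3, 2277/16)
obs 11: x=-1 → posterior Inverse-Gamma(41/6, 2349/16)
obs 12: x=-5 → posterior Inverse-Gamma(22/3, 2357/16)

alpha=22/3, beta=2357/16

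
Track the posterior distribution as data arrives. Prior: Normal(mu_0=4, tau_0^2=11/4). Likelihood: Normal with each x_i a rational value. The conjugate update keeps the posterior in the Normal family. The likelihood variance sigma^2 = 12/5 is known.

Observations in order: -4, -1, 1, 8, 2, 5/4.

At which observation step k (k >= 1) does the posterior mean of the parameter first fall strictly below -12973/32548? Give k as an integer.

obs 1: x=-4 → posterior Normal(-28/103, 132/103)
obs 2: x=-1 → posterior Normal(-83/158, 66/79)
obs 3: x=1 → posterior Normal(-28/213, 44/71)
obs 4: x=8 → posterior Normal(103/67, 33/67)
obs 5: x=2 → posterior Normal(522/323, 132/323)
obs 6: x=5/4 → posterior Normal(2363/1512, 22/63)

k = 2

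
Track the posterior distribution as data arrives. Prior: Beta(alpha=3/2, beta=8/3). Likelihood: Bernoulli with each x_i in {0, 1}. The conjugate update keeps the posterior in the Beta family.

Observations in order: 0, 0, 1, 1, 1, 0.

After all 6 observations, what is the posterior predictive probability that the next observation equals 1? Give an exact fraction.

obs 1: x=0 → posterior Beta(3/2, 11/3)
obs 2: x=0 → posterior Beta(3/2, 14/3)
obs 3: x=1 → posterior Beta(5/2, 14/3)
obs 4: x=1 → posterior Beta(7/2, 14/3)
obs 5: x=1 → posterior Beta(9/2, 14/3)
obs 6: x=0 → posterior Beta(9/2, 17/3)

27/61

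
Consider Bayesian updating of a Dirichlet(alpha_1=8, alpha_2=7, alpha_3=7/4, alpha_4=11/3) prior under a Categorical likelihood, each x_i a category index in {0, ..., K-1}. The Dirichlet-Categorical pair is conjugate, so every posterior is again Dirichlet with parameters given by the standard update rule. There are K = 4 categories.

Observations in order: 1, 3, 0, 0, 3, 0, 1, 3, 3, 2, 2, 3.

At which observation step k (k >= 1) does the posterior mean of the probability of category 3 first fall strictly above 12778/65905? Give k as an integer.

obs 1: x=1 → posterior Dirichlet(8, 8, 7/4, 11/3)
obs 2: x=3 → posterior Dirichlet(8, 8, 7/4, 14/3)
obs 3: x=0 → posterior Dirichlet(9, 8, 7/4, 14/3)
obs 4: x=0 → posterior Dirichlet(10, 8, 7/4, 14/3)
obs 5: x=3 → posterior Dirichlet(10, 8, 7/4, 17/3)
obs 6: x=0 → posterior Dirichlet(11, 8, 7/4, 17/3)
obs 7: x=1 → posterior Dirichlet(11, 9, 7/4, 17/3)
obs 8: x=3 → posterior Dirichlet(11, 9, 7/4, 20/3)
obs 9: x=3 → posterior Dirichlet(11, 9, 7/4, 23/3)
obs 10: x=2 → posterior Dirichlet(11, 9, 11/4, 23/3)
obs 11: x=2 → posterior Dirichlet(11, 9, 15/4, 23/3)
obs 12: x=3 → posterior Dirichlet(11, 9, 15/4, 26/3)

k = 2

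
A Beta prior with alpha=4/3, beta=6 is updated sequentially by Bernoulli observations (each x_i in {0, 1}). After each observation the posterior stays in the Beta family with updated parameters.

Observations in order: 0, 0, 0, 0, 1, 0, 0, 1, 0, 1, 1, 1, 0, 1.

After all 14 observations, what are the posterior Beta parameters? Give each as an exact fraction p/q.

obs 1: x=0 → posterior Beta(4/3, 7)
obs 2: x=0 → posterior Beta(4/3, 8)
obs 3: x=0 → posterior Beta(4/3, 9)
obs 4: x=0 → posterior Beta(4/3, 10)
obs 5: x=1 → posterior Beta(7/3, 10)
obs 6: x=0 → posterior Beta(7/3, 11)
obs 7: x=0 → posterior Beta(7/3, 12)
obs 8: x=1 → posterior Beta(10/3, 12)
obs 9: x=0 → posterior Beta(10/3, 13)
obs 10: x=1 → posterior Beta(13/3, 13)
obs 11: x=1 → posterior Beta(16/3, 13)
obs 12: x=1 → posterior Beta(19/3, 13)
obs 13: x=0 → posterior Beta(19/3, 14)
obs 14: x=1 → posterior Beta(22/3, 14)

alpha=22/3, beta=14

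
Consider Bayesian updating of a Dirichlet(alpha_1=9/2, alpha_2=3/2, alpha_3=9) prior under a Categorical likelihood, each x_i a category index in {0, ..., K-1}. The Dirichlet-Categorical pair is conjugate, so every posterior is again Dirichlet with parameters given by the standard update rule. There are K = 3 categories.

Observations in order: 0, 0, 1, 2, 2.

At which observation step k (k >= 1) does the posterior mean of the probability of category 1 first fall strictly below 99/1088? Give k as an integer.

obs 1: x=0 → posterior Dirichlet(11/2, 3/2, 9)
obs 2: x=0 → posterior Dirichlet(13/2, 3/2, 9)
obs 3: x=1 → posterior Dirichlet(13/2, 5/2, 9)
obs 4: x=2 → posterior Dirichlet(13/2, 5/2, 10)
obs 5: x=2 → posterior Dirichlet(13/2, 5/2, 11)

k = 2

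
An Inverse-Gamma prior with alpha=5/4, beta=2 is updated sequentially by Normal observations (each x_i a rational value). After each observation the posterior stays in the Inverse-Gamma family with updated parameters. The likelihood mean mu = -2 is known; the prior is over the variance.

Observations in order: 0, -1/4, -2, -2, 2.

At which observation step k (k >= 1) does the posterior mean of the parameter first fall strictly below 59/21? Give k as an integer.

obs 1: x=0 → posterior Inverse-Gamma(7/4, 4)
obs 2: x=-1/4 → posterior Inverse-Gamma(9/4, 177/32)
obs 3: x=-2 → posterior Inverse-Gamma(11/4, 177/32)
obs 4: x=-2 → posterior Inverse-Gamma(13/4, 177/32)
obs 5: x=2 → posterior Inverse-Gamma(15/4, 433/32)

k = 4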